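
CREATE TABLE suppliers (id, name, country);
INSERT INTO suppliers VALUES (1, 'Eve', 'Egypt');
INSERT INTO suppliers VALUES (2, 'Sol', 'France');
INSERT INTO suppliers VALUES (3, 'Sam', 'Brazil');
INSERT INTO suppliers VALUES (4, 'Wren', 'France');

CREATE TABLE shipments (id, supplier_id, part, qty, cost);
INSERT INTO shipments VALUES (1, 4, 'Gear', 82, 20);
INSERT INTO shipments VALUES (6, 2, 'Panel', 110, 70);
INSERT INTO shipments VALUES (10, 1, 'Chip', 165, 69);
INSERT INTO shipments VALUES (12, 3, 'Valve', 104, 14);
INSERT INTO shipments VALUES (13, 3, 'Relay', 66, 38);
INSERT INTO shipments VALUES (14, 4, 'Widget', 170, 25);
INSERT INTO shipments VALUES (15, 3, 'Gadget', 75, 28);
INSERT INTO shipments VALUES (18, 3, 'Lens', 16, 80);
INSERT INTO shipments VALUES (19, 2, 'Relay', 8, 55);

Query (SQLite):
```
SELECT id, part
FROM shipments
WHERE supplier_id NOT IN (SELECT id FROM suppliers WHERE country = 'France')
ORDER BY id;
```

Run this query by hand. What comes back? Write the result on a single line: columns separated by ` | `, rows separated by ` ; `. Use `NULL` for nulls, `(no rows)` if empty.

Inner query: suppliers.id where country = 'France'.
Outer: keep shipments rows whose supplier_id is not in that set.
Inner query → {2, 4}

10 | Chip ; 12 | Valve ; 13 | Relay ; 15 | Gadget ; 18 | Lens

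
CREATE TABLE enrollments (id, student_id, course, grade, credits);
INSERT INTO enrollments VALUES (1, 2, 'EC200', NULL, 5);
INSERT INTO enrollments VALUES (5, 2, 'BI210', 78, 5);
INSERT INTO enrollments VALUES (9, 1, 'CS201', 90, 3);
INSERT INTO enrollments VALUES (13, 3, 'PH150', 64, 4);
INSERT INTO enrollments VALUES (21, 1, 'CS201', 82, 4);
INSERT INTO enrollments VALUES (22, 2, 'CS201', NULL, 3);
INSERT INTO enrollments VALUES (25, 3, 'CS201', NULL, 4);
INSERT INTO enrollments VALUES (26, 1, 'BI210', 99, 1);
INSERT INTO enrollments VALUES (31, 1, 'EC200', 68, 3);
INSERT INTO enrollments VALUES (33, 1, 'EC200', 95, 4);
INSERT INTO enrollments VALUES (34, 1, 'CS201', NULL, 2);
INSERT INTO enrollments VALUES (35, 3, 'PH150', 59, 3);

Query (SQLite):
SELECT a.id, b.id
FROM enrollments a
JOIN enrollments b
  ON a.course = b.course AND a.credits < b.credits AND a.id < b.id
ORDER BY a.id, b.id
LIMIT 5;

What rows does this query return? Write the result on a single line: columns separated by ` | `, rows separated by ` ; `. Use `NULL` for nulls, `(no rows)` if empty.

9 | 21 ; 9 | 25 ; 22 | 25 ; 31 | 33

Pairs (a,b) with same course, a.credits < b.credits, a.id < b.id.
course groups: BI210:{5,26} CS201:{9,21,22,25,34} EC200:{1,31,33} PH150:{13,35}
Ordered by (a.id, b.id); first 5.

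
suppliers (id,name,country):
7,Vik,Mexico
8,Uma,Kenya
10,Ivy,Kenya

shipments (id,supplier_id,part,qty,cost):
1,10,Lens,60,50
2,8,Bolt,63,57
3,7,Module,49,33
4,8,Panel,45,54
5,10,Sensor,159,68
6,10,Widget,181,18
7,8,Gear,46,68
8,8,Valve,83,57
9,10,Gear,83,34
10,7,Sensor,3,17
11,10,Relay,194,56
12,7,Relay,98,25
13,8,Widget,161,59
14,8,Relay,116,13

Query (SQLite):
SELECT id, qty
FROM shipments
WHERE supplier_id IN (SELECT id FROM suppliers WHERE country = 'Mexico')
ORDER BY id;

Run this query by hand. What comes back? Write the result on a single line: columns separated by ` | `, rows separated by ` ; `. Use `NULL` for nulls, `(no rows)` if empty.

3 | 49 ; 10 | 3 ; 12 | 98

Inner query: suppliers.id where country = 'Mexico'.
Outer: keep shipments rows whose supplier_id is in that set.
Inner query → {7}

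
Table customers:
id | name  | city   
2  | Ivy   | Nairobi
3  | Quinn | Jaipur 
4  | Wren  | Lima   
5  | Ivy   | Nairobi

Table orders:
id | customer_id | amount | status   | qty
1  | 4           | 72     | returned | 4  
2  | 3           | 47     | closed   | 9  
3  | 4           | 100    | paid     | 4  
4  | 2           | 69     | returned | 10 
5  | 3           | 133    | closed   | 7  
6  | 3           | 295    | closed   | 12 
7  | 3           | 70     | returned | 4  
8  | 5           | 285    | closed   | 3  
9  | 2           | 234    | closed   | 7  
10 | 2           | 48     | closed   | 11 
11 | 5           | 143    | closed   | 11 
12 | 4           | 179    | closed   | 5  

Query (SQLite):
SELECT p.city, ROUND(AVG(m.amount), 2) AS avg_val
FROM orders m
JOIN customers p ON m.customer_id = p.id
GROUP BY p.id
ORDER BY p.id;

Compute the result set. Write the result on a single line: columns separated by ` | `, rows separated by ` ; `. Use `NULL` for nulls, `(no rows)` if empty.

Join each orders row to its customers via customer_id.
Group joined rows by customers.id; compute ROUND(AVG(m.amount), 2) per group.
  2: ids {4, 9, 10} → ROUND(AVG(m.amount), 2)=117
  3: ids {2, 5, 6, 7} → ROUND(AVG(m.amount), 2)=136.25
  4: ids {1, 3, 12} → ROUND(AVG(m.amount), 2)=117
  5: ids {8, 11} → ROUND(AVG(m.amount), 2)=214

Nairobi | 117 ; Jaipur | 136.25 ; Lima | 117 ; Nairobi | 214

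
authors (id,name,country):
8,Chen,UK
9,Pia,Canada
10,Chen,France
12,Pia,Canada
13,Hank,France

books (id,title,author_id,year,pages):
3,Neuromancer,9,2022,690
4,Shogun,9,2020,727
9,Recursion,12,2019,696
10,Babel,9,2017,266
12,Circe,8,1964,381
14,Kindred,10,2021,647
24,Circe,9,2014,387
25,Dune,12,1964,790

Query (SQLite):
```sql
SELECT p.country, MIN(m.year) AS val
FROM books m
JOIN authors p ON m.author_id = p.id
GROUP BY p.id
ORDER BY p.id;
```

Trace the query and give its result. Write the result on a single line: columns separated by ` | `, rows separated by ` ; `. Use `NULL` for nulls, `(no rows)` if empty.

UK | 1964 ; Canada | 2014 ; France | 2021 ; Canada | 1964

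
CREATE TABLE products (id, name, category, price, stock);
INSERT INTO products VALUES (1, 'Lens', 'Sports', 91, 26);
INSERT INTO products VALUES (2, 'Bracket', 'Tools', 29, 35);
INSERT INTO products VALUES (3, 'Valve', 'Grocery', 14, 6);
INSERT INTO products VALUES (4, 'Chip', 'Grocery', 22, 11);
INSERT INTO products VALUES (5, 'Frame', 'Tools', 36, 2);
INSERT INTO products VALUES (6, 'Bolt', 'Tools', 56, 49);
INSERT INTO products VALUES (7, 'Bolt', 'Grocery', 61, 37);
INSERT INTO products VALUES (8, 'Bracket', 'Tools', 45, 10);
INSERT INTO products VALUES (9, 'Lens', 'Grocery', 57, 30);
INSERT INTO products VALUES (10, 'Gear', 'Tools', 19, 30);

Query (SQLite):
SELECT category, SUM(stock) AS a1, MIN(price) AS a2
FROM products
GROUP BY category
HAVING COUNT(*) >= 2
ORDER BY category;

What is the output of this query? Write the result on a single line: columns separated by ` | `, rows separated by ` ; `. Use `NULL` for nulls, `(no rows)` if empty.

Grocery | 84 | 14 ; Tools | 126 | 19

Group products by category.
Per group compute: SUM(stock), MIN(price).
HAVING: drop groups with fewer than 2 rows.
  Grocery: ids {3, 4, 7, 9} → SUM(stock)=84, MIN(price)=14
  Sports: ids {1} → SUM(stock)=26, MIN(price)=91
  Tools: ids {2, 5, 6, 8, 10} → SUM(stock)=126, MIN(price)=19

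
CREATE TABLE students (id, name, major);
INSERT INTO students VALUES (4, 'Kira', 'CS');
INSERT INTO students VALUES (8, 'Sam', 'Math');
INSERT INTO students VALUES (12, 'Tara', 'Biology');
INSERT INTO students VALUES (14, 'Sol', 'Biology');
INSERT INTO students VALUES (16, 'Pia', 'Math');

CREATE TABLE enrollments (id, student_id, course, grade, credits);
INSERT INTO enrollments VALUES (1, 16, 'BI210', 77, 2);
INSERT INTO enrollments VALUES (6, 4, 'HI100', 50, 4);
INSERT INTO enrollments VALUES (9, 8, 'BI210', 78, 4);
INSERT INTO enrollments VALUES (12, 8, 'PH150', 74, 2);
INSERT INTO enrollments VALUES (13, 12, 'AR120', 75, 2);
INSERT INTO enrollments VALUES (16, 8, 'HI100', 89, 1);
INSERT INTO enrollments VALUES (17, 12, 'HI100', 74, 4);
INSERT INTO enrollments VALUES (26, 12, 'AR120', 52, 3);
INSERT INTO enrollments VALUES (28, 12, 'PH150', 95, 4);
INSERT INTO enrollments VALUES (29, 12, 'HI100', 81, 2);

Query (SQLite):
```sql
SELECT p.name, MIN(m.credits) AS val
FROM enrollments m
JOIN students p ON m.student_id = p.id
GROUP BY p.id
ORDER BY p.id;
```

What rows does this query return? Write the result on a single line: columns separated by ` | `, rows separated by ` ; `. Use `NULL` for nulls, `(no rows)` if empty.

Kira | 4 ; Sam | 1 ; Tara | 2 ; Pia | 2

Join each enrollments row to its students via student_id.
Group joined rows by students.id; compute MIN(m.credits) per group.
  4: ids {6} → MIN(m.credits)=4
  8: ids {9, 12, 16} → MIN(m.credits)=1
  12: ids {13, 17, 26, 28, 29} → MIN(m.credits)=2
  16: ids {1} → MIN(m.credits)=2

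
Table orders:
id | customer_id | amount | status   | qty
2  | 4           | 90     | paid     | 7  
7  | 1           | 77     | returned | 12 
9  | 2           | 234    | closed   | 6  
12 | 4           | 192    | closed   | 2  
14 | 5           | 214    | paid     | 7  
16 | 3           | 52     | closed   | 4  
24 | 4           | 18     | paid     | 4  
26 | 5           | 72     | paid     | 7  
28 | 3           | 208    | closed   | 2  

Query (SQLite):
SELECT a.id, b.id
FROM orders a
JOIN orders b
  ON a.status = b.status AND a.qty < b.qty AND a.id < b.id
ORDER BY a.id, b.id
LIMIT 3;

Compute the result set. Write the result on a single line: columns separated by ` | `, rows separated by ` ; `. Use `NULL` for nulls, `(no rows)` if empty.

12 | 16 ; 24 | 26

Pairs (a,b) with same status, a.qty < b.qty, a.id < b.id.
status groups: closed:{9,12,16,28} paid:{2,14,24,26} returned:{7}
Ordered by (a.id, b.id); first 3.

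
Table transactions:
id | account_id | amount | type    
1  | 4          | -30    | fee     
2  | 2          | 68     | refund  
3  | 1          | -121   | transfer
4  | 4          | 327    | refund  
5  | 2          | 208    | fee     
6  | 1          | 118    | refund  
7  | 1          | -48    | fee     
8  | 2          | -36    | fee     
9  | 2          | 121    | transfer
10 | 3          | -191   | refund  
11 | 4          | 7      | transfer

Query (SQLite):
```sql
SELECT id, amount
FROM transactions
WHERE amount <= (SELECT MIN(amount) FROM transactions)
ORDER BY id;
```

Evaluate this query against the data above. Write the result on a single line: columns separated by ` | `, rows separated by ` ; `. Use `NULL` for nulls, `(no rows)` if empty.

10 | -191

Scalar subquery: MIN(amount) over all transactions rows = -191.
Keep rows where amount <= that value.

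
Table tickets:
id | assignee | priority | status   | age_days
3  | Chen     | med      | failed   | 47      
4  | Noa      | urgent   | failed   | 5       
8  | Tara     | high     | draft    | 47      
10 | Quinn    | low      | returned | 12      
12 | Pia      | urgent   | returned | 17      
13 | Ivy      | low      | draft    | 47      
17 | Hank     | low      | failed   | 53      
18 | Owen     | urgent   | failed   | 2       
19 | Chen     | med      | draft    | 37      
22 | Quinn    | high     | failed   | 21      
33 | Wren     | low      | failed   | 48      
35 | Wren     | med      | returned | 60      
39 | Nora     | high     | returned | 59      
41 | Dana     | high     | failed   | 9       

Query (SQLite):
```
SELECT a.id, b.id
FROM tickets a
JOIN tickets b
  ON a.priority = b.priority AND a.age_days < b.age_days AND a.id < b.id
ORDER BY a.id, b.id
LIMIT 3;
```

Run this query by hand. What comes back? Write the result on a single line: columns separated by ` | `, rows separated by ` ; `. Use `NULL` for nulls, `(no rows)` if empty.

3 | 35 ; 4 | 12 ; 8 | 39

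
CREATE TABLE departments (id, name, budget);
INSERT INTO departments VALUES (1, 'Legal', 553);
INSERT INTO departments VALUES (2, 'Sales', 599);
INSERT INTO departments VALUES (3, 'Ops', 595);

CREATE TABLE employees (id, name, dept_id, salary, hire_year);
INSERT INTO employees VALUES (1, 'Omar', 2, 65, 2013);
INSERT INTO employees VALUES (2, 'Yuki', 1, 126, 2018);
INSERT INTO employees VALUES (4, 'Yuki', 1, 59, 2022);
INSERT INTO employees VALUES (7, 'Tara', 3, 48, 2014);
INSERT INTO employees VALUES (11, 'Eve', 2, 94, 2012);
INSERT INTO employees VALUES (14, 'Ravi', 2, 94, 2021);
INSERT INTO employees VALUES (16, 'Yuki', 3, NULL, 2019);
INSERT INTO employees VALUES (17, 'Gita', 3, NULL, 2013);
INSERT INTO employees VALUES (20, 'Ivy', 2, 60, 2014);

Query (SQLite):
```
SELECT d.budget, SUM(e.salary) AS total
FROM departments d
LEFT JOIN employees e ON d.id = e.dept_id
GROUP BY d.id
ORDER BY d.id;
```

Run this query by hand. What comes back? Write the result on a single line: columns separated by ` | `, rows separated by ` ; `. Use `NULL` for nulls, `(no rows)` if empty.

553 | 185 ; 599 | 313 ; 595 | 48

LEFT JOIN keeps every departments row; unmatched ones get NULL for employees columns.
Group by departments.id and compute SUM(e.salary). SUM over an all-NULL group is NULL.
  1: ids {2, 4} → SUM(e.salary)=185
  2: ids {1, 11, 14, 20} → SUM(e.salary)=313
  3: ids {7, 16, 17} → SUM(e.salary)=48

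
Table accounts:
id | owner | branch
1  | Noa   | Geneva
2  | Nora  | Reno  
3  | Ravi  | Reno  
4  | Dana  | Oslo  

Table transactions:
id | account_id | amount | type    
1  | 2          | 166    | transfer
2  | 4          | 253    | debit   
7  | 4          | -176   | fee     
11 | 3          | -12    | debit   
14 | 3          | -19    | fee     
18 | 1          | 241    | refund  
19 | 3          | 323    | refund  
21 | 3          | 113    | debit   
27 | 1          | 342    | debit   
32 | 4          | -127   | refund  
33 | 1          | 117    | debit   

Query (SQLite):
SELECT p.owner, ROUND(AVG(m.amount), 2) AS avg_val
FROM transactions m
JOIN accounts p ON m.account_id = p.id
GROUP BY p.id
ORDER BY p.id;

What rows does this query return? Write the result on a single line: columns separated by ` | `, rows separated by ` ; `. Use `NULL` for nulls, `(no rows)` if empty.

Join each transactions row to its accounts via account_id.
Group joined rows by accounts.id; compute ROUND(AVG(m.amount), 2) per group.
  1: ids {18, 27, 33} → ROUND(AVG(m.amount), 2)=233.33
  2: ids {1} → ROUND(AVG(m.amount), 2)=166
  3: ids {11, 14, 19, 21} → ROUND(AVG(m.amount), 2)=101.25
  4: ids {2, 7, 32} → ROUND(AVG(m.amount), 2)=-16.67

Noa | 233.33 ; Nora | 166 ; Ravi | 101.25 ; Dana | -16.67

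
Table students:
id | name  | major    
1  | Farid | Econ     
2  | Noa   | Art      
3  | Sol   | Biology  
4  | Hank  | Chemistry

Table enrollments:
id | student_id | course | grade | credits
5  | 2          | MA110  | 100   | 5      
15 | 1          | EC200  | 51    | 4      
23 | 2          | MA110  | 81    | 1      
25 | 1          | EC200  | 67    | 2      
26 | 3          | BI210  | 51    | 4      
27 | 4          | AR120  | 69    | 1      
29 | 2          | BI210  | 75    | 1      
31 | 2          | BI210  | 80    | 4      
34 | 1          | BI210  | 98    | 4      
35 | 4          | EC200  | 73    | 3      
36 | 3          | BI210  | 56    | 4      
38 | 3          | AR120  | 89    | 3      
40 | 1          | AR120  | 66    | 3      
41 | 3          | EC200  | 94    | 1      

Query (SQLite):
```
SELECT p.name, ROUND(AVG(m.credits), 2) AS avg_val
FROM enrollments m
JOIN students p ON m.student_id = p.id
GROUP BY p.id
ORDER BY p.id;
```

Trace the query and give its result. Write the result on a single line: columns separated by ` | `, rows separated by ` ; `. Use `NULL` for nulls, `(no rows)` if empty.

Join each enrollments row to its students via student_id.
Group joined rows by students.id; compute ROUND(AVG(m.credits), 2) per group.
  1: ids {15, 25, 34, 40} → ROUND(AVG(m.credits), 2)=3.25
  2: ids {5, 23, 29, 31} → ROUND(AVG(m.credits), 2)=2.75
  3: ids {26, 36, 38, 41} → ROUND(AVG(m.credits), 2)=3
  4: ids {27, 35} → ROUND(AVG(m.credits), 2)=2

Farid | 3.25 ; Noa | 2.75 ; Sol | 3 ; Hank | 2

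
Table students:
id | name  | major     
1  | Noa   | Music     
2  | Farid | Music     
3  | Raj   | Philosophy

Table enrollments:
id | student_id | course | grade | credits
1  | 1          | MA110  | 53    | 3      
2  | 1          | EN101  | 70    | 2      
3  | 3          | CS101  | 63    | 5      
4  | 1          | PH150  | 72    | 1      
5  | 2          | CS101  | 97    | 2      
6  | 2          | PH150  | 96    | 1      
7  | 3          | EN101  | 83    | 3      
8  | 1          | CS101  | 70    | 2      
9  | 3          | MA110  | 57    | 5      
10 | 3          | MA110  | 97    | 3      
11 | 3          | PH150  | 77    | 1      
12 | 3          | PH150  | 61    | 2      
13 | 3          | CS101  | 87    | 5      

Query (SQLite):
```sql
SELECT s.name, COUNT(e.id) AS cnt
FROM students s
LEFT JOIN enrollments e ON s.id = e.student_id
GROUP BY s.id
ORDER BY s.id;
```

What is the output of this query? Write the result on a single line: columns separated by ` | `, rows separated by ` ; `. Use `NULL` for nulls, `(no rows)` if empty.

Noa | 4 ; Farid | 2 ; Raj | 7

LEFT JOIN keeps every students row; unmatched ones get NULL for enrollments columns.
Group by students.id and compute COUNT(e.id). COUNT(col) of an all-NULL group is 0.
  1: ids {1, 2, 4, 8} → COUNT(e.id)=4
  2: ids {5, 6} → COUNT(e.id)=2
  3: ids {3, 7, 9, 10, 11, 12, 13} → COUNT(e.id)=7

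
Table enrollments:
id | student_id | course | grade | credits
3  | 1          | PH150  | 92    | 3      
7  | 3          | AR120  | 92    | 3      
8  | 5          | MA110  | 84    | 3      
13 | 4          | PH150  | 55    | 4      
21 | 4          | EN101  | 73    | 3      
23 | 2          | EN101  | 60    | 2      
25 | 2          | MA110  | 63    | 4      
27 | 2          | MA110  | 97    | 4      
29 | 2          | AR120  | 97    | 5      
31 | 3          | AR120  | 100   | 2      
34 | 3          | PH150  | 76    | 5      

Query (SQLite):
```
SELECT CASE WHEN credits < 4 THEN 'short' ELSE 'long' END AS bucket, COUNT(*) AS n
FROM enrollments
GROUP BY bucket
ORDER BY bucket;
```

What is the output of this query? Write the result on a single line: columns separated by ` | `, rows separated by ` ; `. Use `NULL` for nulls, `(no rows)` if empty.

Bucket rows by credits < 4 → 'short' else 'long'; count each bucket.

long | 5 ; short | 6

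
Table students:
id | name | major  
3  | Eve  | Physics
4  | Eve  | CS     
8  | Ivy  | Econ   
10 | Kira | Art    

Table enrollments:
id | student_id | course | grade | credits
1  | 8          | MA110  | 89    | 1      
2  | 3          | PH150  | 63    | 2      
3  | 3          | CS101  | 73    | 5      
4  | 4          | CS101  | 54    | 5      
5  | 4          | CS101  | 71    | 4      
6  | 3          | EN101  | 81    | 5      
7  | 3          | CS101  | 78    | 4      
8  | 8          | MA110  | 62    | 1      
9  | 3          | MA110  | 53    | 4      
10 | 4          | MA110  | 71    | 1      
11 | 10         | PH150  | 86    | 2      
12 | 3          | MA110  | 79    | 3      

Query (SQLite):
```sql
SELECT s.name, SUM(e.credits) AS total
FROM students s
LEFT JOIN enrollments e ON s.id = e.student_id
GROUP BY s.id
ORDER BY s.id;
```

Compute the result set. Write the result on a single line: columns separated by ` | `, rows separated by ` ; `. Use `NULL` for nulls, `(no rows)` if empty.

LEFT JOIN keeps every students row; unmatched ones get NULL for enrollments columns.
Group by students.id and compute SUM(e.credits). SUM over an all-NULL group is NULL.
  3: ids {2, 3, 6, 7, 9, 12} → SUM(e.credits)=23
  4: ids {4, 5, 10} → SUM(e.credits)=10
  8: ids {1, 8} → SUM(e.credits)=2
  10: ids {11} → SUM(e.credits)=2

Eve | 23 ; Eve | 10 ; Ivy | 2 ; Kira | 2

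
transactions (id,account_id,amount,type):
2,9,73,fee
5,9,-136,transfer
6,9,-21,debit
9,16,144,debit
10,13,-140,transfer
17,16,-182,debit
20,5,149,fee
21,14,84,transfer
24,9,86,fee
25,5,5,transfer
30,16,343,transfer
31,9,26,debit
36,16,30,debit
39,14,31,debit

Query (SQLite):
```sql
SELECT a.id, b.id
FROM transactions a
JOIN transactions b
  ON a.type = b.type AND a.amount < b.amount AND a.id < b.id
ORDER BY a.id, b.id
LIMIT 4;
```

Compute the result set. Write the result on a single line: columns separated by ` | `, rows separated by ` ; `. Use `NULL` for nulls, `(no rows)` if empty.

2 | 20 ; 2 | 24 ; 5 | 21 ; 5 | 25

Pairs (a,b) with same type, a.amount < b.amount, a.id < b.id.
type groups: debit:{6,9,17,31,36,39} fee:{2,20,24} transfer:{5,10,21,25,30}
Ordered by (a.id, b.id); first 4.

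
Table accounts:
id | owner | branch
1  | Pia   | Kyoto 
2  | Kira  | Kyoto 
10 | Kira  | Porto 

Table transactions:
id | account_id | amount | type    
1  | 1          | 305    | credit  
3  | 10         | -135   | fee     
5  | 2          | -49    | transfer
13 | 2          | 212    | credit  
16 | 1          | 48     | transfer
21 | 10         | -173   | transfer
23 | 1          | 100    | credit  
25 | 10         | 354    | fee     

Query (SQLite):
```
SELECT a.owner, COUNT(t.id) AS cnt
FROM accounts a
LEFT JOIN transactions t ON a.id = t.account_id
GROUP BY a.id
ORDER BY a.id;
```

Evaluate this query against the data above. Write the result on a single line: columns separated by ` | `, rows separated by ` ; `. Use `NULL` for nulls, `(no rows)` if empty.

Pia | 3 ; Kira | 2 ; Kira | 3

LEFT JOIN keeps every accounts row; unmatched ones get NULL for transactions columns.
Group by accounts.id and compute COUNT(t.id). COUNT(col) of an all-NULL group is 0.
  1: ids {1, 16, 23} → COUNT(t.id)=3
  2: ids {5, 13} → COUNT(t.id)=2
  10: ids {3, 21, 25} → COUNT(t.id)=3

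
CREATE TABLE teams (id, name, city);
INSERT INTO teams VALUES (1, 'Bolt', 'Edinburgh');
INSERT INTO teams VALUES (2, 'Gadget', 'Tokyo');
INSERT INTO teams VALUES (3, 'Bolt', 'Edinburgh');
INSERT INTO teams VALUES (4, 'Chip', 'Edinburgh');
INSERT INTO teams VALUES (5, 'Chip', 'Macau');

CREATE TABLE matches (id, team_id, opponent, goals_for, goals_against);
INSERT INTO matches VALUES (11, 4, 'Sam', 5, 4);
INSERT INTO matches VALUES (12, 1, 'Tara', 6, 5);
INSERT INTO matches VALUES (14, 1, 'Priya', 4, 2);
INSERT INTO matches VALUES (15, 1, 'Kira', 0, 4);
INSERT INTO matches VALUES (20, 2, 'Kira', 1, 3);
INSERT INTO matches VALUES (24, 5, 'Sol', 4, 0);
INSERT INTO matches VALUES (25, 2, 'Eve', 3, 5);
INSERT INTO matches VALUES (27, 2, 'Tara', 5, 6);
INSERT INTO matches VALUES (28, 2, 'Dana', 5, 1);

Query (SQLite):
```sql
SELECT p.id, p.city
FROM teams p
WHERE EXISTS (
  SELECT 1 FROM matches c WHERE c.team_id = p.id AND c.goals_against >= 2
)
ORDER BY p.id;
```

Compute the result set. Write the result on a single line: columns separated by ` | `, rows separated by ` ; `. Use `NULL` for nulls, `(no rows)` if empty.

1 | Edinburgh ; 2 | Tokyo ; 4 | Edinburgh

For each teams row, check whether any matches with matching team_id has goals_against >= 2.
Keep rows where that is true.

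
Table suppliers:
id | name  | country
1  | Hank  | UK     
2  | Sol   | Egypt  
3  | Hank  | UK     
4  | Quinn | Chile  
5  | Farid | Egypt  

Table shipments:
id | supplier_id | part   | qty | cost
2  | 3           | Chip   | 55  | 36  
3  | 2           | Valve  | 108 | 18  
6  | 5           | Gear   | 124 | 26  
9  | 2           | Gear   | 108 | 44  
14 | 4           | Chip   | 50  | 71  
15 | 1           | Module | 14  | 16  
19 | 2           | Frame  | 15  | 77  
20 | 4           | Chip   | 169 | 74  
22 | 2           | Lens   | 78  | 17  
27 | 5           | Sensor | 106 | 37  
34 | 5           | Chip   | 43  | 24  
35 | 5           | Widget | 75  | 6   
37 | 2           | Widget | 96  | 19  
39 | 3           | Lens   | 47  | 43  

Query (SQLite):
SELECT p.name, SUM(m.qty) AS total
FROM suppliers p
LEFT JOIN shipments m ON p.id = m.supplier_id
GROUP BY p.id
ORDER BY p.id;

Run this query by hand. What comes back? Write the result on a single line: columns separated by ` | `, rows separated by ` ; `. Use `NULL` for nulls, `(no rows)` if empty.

LEFT JOIN keeps every suppliers row; unmatched ones get NULL for shipments columns.
Group by suppliers.id and compute SUM(m.qty). SUM over an all-NULL group is NULL.
  1: ids {15} → SUM(m.qty)=14
  2: ids {3, 9, 19, 22, 37} → SUM(m.qty)=405
  3: ids {2, 39} → SUM(m.qty)=102
  4: ids {14, 20} → SUM(m.qty)=219
  5: ids {6, 27, 34, 35} → SUM(m.qty)=348

Hank | 14 ; Sol | 405 ; Hank | 102 ; Quinn | 219 ; Farid | 348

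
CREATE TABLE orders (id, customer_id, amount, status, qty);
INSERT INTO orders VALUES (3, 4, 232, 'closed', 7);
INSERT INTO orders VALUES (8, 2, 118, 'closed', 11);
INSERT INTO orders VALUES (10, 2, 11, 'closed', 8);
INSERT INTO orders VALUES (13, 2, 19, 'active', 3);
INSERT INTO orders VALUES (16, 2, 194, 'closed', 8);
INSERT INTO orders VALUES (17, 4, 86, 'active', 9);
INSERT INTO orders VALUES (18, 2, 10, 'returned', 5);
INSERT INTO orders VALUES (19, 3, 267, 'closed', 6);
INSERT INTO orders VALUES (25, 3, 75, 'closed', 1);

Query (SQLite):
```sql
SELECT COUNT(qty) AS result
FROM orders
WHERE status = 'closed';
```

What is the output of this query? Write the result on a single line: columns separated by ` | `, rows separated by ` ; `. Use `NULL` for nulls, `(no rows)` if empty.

Rows where status='closed' → qty values: [7, 11, 8, 8, 6, 1].
COUNT(qty) counts non-NULL values → 6.

6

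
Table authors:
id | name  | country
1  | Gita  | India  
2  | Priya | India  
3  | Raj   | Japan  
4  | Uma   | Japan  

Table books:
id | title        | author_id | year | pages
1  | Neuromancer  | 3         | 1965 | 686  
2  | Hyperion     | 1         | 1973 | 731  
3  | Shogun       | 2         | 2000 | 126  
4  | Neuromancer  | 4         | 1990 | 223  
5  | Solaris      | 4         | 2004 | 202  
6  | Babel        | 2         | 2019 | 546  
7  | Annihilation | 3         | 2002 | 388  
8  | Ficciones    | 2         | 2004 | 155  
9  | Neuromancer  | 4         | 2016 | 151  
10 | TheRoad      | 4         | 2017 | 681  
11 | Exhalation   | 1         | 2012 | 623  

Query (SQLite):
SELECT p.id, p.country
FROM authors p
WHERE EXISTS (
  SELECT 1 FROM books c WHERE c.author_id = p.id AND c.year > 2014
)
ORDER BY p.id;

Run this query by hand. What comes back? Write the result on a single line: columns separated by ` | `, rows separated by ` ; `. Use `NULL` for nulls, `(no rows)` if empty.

2 | India ; 4 | Japan

For each authors row, check whether any books with matching author_id has year > 2014.
Keep rows where that is true.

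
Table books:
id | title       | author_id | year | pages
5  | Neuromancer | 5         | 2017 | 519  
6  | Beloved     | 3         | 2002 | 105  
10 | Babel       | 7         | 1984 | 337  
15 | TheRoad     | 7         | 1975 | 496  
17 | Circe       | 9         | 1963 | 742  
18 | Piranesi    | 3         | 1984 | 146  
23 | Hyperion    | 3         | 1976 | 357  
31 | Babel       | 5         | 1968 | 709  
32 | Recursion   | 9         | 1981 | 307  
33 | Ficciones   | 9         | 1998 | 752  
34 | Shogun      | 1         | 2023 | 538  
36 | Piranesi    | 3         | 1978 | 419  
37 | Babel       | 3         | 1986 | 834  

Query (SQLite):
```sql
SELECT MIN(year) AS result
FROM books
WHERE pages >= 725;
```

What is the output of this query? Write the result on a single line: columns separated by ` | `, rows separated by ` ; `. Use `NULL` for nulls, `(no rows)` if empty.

1963

Rows where pages >= 725 → year values: [1963, 1998, 1986].
MIN of non-NULL values = 1963.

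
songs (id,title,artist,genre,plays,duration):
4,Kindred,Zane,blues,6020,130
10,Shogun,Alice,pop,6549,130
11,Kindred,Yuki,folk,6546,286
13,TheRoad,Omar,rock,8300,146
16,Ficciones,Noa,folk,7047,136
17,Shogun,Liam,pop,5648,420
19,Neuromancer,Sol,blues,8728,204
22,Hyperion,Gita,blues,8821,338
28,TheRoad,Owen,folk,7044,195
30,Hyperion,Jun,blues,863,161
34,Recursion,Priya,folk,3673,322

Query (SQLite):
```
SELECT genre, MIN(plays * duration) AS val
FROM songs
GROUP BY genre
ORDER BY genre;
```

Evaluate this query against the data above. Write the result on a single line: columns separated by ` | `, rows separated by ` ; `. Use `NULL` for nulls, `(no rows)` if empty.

For each row compute plays * duration.
Group by genre; take MIN of the expression per group.
  blues: ids {4, 19, 22, 30} → MIN(plays * duration)=138943
  folk: ids {11, 16, 28, 34} → MIN(plays * duration)=958392
  pop: ids {10, 17} → MIN(plays * duration)=851370
  rock: ids {13} → MIN(plays * duration)=1211800

blues | 138943 ; folk | 958392 ; pop | 851370 ; rock | 1211800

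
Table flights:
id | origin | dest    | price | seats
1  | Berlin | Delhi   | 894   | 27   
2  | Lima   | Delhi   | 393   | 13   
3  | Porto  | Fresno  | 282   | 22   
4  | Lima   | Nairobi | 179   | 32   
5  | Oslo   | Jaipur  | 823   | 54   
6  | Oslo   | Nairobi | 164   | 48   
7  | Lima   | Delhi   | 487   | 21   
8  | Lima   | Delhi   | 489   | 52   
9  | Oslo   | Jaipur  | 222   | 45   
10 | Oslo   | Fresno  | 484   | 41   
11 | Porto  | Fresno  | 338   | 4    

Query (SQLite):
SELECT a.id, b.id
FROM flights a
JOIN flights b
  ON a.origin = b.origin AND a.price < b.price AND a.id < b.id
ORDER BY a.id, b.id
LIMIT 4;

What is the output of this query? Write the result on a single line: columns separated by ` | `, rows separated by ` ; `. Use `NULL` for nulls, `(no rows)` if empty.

2 | 7 ; 2 | 8 ; 3 | 11 ; 4 | 7

Pairs (a,b) with same origin, a.price < b.price, a.id < b.id.
origin groups: Berlin:{1} Lima:{2,4,7,8} Oslo:{5,6,9,10} Porto:{3,11}
Ordered by (a.id, b.id); first 4.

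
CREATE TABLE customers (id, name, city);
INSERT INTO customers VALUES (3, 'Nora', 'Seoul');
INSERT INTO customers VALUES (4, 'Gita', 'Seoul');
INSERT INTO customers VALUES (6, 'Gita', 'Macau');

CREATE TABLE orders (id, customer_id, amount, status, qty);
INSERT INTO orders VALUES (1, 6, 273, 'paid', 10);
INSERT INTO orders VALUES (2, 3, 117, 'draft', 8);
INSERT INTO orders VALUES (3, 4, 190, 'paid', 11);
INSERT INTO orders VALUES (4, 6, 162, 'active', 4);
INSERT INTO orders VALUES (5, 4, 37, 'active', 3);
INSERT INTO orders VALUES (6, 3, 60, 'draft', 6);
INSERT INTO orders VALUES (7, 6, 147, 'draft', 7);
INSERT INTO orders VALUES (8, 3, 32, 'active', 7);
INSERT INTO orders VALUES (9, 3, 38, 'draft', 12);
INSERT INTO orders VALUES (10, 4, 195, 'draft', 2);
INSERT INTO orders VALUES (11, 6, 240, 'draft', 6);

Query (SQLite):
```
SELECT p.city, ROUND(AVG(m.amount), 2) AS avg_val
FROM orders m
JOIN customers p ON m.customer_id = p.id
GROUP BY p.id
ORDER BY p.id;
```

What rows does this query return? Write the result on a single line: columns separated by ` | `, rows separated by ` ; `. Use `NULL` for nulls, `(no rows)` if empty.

Seoul | 61.75 ; Seoul | 140.67 ; Macau | 205.5

Join each orders row to its customers via customer_id.
Group joined rows by customers.id; compute ROUND(AVG(m.amount), 2) per group.
  3: ids {2, 6, 8, 9} → ROUND(AVG(m.amount), 2)=61.75
  4: ids {3, 5, 10} → ROUND(AVG(m.amount), 2)=140.67
  6: ids {1, 4, 7, 11} → ROUND(AVG(m.amount), 2)=205.5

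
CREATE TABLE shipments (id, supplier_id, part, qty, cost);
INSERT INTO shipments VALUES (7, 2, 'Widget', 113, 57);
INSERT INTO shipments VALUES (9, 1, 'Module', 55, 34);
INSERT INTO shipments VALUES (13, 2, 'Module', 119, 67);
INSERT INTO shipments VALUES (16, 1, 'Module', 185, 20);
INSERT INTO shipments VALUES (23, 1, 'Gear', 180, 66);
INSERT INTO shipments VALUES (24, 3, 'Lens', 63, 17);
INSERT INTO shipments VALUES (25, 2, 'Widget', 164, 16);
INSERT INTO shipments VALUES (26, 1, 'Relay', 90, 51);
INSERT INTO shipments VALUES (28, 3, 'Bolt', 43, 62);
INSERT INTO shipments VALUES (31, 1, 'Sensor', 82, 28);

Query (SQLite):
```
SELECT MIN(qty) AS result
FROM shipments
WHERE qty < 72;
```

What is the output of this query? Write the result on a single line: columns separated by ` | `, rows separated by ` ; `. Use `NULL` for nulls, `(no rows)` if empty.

Rows where qty < 72 → qty values: [55, 63, 43].
MIN of non-NULL values = 43.

43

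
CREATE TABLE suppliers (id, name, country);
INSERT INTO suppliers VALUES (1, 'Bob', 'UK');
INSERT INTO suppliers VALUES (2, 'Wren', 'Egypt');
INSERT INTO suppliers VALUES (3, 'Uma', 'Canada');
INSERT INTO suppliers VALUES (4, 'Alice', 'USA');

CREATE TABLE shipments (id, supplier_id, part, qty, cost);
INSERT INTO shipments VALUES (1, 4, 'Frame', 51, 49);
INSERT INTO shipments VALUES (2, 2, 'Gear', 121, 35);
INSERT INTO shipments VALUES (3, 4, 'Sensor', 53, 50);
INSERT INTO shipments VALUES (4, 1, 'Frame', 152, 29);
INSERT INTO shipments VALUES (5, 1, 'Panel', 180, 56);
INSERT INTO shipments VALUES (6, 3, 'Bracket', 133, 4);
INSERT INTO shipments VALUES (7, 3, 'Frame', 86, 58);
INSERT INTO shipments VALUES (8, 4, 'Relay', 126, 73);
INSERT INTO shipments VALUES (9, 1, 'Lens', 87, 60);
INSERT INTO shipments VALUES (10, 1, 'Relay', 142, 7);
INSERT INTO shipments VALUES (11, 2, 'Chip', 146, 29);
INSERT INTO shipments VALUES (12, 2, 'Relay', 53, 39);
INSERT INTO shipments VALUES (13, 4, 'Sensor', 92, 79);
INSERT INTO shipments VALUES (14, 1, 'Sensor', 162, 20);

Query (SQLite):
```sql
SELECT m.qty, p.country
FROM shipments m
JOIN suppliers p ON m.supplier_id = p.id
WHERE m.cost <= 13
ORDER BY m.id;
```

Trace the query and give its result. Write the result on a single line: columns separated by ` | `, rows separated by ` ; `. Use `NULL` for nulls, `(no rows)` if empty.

Each shipments row matches the suppliers row where supplier_id = suppliers.id.
Then keep rows with m.cost <= 13.

133 | Canada ; 142 | UK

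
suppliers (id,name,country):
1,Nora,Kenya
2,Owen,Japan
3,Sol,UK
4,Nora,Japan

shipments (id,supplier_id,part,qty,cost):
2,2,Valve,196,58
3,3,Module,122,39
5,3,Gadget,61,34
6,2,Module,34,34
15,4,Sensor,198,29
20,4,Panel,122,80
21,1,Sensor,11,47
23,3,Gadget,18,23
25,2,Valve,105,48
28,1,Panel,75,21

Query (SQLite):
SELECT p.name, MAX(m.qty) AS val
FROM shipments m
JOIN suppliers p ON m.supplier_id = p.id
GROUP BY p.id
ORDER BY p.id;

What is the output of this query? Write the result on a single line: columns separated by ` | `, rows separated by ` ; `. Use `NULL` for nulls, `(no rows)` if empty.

Nora | 75 ; Owen | 196 ; Sol | 122 ; Nora | 198

Join each shipments row to its suppliers via supplier_id.
Group joined rows by suppliers.id; compute MAX(m.qty) per group.
  1: ids {21, 28} → MAX(m.qty)=75
  2: ids {2, 6, 25} → MAX(m.qty)=196
  3: ids {3, 5, 23} → MAX(m.qty)=122
  4: ids {15, 20} → MAX(m.qty)=198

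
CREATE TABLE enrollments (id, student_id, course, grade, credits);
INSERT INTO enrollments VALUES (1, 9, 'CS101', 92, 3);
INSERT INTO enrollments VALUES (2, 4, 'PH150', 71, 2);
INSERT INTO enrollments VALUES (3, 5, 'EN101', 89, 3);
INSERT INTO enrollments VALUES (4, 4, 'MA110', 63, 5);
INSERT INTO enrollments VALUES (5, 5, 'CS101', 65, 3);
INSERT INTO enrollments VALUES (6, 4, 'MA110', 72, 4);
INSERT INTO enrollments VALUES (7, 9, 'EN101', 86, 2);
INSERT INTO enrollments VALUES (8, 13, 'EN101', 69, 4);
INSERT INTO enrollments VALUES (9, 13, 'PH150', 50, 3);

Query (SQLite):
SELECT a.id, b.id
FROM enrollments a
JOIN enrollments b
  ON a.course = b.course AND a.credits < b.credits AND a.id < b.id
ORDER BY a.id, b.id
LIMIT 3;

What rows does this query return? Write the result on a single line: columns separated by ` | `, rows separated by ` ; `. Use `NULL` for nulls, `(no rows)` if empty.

2 | 9 ; 3 | 8 ; 7 | 8

Pairs (a,b) with same course, a.credits < b.credits, a.id < b.id.
course groups: CS101:{1,5} EN101:{3,7,8} MA110:{4,6} PH150:{2,9}
Ordered by (a.id, b.id); first 3.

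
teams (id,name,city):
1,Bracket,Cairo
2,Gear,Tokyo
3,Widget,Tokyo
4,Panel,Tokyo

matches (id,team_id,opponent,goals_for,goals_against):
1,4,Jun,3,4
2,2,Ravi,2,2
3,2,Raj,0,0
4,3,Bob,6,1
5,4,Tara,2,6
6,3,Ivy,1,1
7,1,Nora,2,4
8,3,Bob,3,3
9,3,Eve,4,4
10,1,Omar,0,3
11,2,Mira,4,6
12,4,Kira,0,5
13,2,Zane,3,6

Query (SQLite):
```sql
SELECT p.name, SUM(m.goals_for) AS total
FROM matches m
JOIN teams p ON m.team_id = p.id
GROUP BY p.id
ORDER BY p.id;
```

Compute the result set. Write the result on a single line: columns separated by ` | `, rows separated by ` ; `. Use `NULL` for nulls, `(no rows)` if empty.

Bracket | 2 ; Gear | 9 ; Widget | 14 ; Panel | 5

Join each matches row to its teams via team_id.
Group joined rows by teams.id; compute SUM(m.goals_for) per group.
  1: ids {7, 10} → SUM(m.goals_for)=2
  2: ids {2, 3, 11, 13} → SUM(m.goals_for)=9
  3: ids {4, 6, 8, 9} → SUM(m.goals_for)=14
  4: ids {1, 5, 12} → SUM(m.goals_for)=5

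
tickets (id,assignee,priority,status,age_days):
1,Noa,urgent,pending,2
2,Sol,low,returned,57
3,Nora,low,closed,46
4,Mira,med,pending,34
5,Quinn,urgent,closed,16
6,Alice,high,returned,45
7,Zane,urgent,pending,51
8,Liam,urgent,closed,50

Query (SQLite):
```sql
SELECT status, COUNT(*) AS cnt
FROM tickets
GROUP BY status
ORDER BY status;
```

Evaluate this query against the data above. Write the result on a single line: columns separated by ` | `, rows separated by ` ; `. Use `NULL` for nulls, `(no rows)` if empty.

Partition tickets by status; compute COUNT(*) within each group.
  closed: ids {3, 5, 8} → COUNT(*)=3
  pending: ids {1, 4, 7} → COUNT(*)=3
  returned: ids {2, 6} → COUNT(*)=2

closed | 3 ; pending | 3 ; returned | 2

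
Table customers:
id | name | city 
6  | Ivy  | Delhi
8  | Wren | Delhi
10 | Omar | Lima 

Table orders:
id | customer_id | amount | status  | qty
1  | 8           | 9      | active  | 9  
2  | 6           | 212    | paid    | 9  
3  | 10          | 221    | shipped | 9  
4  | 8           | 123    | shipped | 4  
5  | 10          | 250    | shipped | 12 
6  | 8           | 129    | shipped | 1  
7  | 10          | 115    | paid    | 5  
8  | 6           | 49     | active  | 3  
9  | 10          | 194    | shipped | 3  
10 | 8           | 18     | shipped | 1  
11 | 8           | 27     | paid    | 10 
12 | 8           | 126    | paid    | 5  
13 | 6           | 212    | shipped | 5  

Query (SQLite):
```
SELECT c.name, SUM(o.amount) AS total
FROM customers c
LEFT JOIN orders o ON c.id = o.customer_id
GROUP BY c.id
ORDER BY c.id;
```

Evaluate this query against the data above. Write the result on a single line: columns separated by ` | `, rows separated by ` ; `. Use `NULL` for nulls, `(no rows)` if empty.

LEFT JOIN keeps every customers row; unmatched ones get NULL for orders columns.
Group by customers.id and compute SUM(o.amount). SUM over an all-NULL group is NULL.
  6: ids {2, 8, 13} → SUM(o.amount)=473
  8: ids {1, 4, 6, 10, 11, 12} → SUM(o.amount)=432
  10: ids {3, 5, 7, 9} → SUM(o.amount)=780

Ivy | 473 ; Wren | 432 ; Omar | 780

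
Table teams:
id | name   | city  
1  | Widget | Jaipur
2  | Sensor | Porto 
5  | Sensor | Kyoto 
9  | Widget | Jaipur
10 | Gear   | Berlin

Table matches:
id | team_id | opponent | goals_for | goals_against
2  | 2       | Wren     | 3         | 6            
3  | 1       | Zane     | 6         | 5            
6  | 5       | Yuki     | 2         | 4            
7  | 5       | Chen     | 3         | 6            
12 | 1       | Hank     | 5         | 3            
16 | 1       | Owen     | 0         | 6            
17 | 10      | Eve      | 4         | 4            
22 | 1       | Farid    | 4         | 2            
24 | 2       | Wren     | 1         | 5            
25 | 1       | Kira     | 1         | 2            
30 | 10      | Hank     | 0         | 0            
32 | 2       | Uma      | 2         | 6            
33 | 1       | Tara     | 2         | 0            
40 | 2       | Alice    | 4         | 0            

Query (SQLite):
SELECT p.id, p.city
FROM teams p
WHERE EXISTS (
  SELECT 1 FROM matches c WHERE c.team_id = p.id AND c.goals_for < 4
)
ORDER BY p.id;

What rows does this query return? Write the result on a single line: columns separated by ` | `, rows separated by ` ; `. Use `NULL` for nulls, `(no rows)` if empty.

1 | Jaipur ; 2 | Porto ; 5 | Kyoto ; 10 | Berlin

For each teams row, check whether any matches with matching team_id has goals_for < 4.
Keep rows where that is true.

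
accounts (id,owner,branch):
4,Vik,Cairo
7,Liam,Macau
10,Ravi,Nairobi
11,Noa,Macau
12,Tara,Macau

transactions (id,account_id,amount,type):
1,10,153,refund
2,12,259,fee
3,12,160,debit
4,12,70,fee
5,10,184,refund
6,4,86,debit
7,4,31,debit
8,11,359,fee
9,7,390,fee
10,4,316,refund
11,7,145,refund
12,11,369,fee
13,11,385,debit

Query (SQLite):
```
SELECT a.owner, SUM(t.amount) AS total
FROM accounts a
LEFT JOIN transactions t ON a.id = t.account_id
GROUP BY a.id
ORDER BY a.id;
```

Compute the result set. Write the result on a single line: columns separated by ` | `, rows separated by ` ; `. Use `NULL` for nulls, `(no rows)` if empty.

Vik | 433 ; Liam | 535 ; Ravi | 337 ; Noa | 1113 ; Tara | 489

LEFT JOIN keeps every accounts row; unmatched ones get NULL for transactions columns.
Group by accounts.id and compute SUM(t.amount). SUM over an all-NULL group is NULL.
  4: ids {6, 7, 10} → SUM(t.amount)=433
  7: ids {9, 11} → SUM(t.amount)=535
  10: ids {1, 5} → SUM(t.amount)=337
  11: ids {8, 12, 13} → SUM(t.amount)=1113
  12: ids {2, 3, 4} → SUM(t.amount)=489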